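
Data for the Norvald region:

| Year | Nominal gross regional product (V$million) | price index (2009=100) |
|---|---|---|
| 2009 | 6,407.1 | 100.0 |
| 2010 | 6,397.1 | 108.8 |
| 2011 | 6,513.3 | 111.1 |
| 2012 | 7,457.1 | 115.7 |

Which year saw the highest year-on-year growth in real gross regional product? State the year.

2012

2010: real = 6397.1/1.088 = 5879.69; growth vs 2009 (6407.10) = -8.23%.
2011: real = 6513.3/1.111 = 5862.56; growth vs 2010 (5879.69) = -0.29%.
2012: real = 7457.1/1.157 = 6445.20; growth vs 2011 (5862.56) = 9.94%.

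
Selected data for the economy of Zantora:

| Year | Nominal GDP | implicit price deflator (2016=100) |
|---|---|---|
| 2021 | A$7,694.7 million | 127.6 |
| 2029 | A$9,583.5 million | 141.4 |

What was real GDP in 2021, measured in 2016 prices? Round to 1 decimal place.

A$6,030.3 million

Real GDP = Nominal / (implicit price deflator/100) = 7694.7 / 1.276 = 6030.33.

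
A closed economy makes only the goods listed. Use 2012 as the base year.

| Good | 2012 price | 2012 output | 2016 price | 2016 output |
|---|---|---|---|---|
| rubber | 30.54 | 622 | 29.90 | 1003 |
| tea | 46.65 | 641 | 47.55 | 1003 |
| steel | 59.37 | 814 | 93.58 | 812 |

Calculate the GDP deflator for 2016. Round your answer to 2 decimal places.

Nominal GDP 2016 = 29.90·1003 + 47.55·1003 + 93.58·812 = 153669.31.
Real GDP 2016 (at 2012 prices) = 30.54·1003 + 46.65·1003 + 59.37·812 = 125630.01.
Deflator = Nominal/Real × 100 = 153669.31/125630.01 × 100 = 122.319.

122.32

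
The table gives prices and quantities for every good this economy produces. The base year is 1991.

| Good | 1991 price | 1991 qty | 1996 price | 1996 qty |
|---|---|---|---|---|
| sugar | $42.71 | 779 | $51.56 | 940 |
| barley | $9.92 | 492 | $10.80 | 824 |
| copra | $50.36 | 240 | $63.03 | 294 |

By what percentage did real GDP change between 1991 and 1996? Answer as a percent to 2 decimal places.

Real GDP 1991 = Nominal GDP 1991 = 42.71·779 + 9.92·492 + 50.36·240 = 50238.13.
Real GDP 1996 (at 1991 prices) = 42.71·940 + 9.92·824 + 50.36·294 = 63127.32.
Real growth = 63127.32/50238.13 − 1 = 0.2566.

25.66%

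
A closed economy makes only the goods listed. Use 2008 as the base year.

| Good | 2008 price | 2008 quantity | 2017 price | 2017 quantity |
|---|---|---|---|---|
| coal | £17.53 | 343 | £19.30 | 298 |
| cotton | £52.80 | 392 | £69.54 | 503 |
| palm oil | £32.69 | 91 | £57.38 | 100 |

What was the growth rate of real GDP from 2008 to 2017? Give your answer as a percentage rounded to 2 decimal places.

Real GDP 2008 = Nominal GDP 2008 = 17.53·343 + 52.80·392 + 32.69·91 = 29685.18.
Real GDP 2017 (at 2008 prices) = 17.53·298 + 52.80·503 + 32.69·100 = 35051.34.
Real growth = 35051.34/29685.18 − 1 = 0.1808.

18.08%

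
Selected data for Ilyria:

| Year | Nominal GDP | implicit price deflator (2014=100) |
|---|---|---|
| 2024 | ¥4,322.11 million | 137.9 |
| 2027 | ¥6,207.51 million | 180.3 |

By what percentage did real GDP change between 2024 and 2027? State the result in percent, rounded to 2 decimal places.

9.85%

Deflate each year: 2024 → 4322.11/1.379 = 3134.23; 2027 → 6207.51/1.803 = 3442.88.
So real GDP changed by 3442.88/3134.23 − 1 = 0.0985, i.e. 9.85%.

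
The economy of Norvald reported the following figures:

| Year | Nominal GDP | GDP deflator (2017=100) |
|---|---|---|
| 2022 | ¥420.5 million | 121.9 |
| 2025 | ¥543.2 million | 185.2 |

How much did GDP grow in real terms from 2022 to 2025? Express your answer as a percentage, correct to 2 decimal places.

Deflate each year: 2022 → 420.5/1.219 = 344.95; 2025 → 543.2/1.852 = 293.30.
So real GDP changed by 293.30/344.95 − 1 = -0.1497, i.e. -14.97%.

-14.97%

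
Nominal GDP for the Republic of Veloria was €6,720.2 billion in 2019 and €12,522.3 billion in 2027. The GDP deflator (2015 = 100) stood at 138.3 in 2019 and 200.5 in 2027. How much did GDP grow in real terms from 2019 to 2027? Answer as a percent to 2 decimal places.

28.53%

Real GDP 2019 = 6720.2 / 1.383 = 4859.15.
Real GDP 2027 = 12522.3 / 2.005 = 6245.54.
Real growth = 6245.54 / 4859.15 − 1 = 0.2853.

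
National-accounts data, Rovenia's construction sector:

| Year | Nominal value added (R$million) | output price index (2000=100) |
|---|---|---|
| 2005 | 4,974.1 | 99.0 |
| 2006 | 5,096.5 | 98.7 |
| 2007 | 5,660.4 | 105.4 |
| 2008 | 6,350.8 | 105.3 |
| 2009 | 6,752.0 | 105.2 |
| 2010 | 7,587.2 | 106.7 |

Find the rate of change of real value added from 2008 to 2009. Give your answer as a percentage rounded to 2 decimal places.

Real value added 2008 = 6350.8/1.053 = 6031.15.
Real value added 2009 = 6752.0/1.052 = 6418.25.
Change = 6418.25/6031.15 − 1 = 0.0642.

6.42%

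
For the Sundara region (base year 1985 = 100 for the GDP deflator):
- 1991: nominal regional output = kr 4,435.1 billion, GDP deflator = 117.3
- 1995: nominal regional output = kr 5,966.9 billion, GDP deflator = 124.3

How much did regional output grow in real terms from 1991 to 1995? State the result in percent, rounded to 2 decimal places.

Deflate each year: 1991 → 4435.1/1.173 = 3780.99; 1995 → 5966.9/1.243 = 4800.40.
So real regional output changed by 4800.40/3780.99 − 1 = 0.2696, i.e. 26.96%.

26.96%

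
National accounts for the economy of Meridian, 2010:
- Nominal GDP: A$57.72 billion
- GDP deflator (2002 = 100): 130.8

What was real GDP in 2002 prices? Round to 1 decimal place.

A$44.1 billion

Real GDP = Nominal / (GDP deflator/100) = 57.72 / 1.308 = 44.13.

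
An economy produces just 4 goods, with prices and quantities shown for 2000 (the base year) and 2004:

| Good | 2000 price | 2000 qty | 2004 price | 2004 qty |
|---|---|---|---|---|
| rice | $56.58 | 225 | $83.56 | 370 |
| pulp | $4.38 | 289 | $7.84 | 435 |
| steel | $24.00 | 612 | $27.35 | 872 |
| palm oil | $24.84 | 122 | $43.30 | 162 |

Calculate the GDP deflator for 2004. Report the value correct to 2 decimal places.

136.41

Nominal GDP 2004 = 83.56·370 + 7.84·435 + 27.35·872 + 43.30·162 = 65191.40.
Real GDP 2004 (at 2000 prices) = 56.58·370 + 4.38·435 + 24.00·872 + 24.84·162 = 47791.98.
Deflator = Nominal/Real × 100 = 65191.40/47791.98 × 100 = 136.407.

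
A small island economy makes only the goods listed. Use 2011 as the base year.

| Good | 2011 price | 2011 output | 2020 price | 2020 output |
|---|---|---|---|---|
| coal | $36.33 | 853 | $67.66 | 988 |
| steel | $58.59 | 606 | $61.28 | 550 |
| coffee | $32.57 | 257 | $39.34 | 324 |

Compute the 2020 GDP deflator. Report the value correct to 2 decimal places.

Nominal GDP 2020 = 67.66·988 + 61.28·550 + 39.34·324 = 113298.24.
Real GDP 2020 (at 2011 prices) = 36.33·988 + 58.59·550 + 32.57·324 = 78671.22.
Deflator = Nominal/Real × 100 = 113298.24/78671.22 × 100 = 144.015.

144.01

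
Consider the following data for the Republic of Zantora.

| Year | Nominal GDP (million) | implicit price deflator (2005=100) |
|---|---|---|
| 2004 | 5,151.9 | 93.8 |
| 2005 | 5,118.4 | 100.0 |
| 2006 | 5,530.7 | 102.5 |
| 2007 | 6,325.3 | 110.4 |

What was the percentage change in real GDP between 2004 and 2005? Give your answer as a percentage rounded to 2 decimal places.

Real GDP 2004 = 5151.9/0.938 = 5492.43.
Real GDP 2005 = 5118.4/1.000 = 5118.40.
Change = 5118.40/5492.43 − 1 = -0.0681.

-6.81%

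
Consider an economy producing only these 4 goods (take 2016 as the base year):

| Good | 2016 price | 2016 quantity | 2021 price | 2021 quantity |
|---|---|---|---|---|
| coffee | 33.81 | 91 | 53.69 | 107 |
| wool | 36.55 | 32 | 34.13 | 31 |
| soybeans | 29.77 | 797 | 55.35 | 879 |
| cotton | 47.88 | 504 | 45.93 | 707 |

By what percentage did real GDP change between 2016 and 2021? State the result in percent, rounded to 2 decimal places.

Real GDP 2016 = Nominal GDP 2016 = 33.81·91 + 36.55·32 + 29.77·797 + 47.88·504 = 52104.52.
Real GDP 2021 (at 2016 prices) = 33.81·107 + 36.55·31 + 29.77·879 + 47.88·707 = 64769.71.
Real growth = 64769.71/52104.52 − 1 = 0.2431.

24.31%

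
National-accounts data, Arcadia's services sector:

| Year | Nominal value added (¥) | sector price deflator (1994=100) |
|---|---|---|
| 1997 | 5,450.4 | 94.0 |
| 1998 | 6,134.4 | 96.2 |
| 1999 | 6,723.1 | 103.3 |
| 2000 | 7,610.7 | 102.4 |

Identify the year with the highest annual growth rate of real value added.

1998: real = 6134.4/0.962 = 6376.72; growth vs 1997 (5798.30) = 9.98%.
1999: real = 6723.1/1.033 = 6508.33; growth vs 1998 (6376.72) = 2.06%.
2000: real = 7610.7/1.024 = 7432.32; growth vs 1999 (6508.33) = 14.20%.

2000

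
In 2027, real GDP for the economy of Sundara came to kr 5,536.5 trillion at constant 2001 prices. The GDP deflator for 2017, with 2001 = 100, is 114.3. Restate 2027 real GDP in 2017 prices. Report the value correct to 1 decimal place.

kr 6,328.2 trillion

Real GDP in 2017 prices = Real GDP in 2001 prices × (P_2017/P_2001) = 5536.5 × 1.143 = 6328.22.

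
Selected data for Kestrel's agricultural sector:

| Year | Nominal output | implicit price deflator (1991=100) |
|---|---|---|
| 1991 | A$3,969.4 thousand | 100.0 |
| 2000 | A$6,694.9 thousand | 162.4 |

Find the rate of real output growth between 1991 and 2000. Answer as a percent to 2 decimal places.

Real output 1991 = 3969.4 / 1.000 = 3969.40.
Real output 2000 = 6694.9 / 1.624 = 4122.48.
Real growth = 4122.48 / 3969.40 − 1 = 0.0386.

3.86%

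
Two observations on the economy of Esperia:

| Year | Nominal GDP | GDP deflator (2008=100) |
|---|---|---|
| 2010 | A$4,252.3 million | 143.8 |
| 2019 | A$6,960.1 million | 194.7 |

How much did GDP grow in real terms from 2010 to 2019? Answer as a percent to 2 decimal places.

20.89%

Real GDP 2010 = 4252.3 / 1.438 = 2957.09.
Real GDP 2019 = 6960.1 / 1.947 = 3574.78.
Real growth = 3574.78 / 2957.09 − 1 = 0.2089.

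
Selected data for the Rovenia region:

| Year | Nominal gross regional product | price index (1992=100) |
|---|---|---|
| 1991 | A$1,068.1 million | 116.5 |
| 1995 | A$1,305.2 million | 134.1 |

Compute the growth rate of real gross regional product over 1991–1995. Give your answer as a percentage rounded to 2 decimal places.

Real gross regional product 1991 = 1068.1 / 1.165 = 916.82.
Real gross regional product 1995 = 1305.2 / 1.341 = 973.30.
Real growth = 973.30 / 916.82 − 1 = 0.0616.

6.16%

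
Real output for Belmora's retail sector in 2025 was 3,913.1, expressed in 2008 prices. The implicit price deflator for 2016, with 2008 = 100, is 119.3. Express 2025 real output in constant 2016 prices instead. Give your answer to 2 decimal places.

4,668.33

Real output in 2016 prices = Real output in 2008 prices × (P_2016/P_2008) = 3913.1 × 1.193 = 4668.33.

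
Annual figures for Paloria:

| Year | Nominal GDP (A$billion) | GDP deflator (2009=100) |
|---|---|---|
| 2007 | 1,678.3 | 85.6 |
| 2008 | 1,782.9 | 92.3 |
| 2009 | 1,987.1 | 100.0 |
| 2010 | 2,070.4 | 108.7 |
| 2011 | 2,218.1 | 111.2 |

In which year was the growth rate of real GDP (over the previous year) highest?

2011

2008: real = 1782.9/0.923 = 1931.64; growth vs 2007 (1960.63) = -1.48%.
2009: real = 1987.1/1.000 = 1987.10; growth vs 2008 (1931.64) = 2.87%.
2010: real = 2070.4/1.087 = 1904.69; growth vs 2009 (1987.10) = -4.15%.
2011: real = 2218.1/1.112 = 1994.69; growth vs 2010 (1904.69) = 4.73%.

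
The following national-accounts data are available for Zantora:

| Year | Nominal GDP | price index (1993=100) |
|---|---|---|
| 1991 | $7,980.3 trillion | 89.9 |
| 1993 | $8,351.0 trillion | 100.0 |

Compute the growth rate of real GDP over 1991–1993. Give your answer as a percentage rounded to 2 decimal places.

-5.92%

Deflate each year: 1991 → 7980.3/0.899 = 8876.86; 1993 → 8351.0/1.000 = 8351.00.
So real GDP changed by 8351.00/8876.86 − 1 = -0.0592, i.e. -5.92%.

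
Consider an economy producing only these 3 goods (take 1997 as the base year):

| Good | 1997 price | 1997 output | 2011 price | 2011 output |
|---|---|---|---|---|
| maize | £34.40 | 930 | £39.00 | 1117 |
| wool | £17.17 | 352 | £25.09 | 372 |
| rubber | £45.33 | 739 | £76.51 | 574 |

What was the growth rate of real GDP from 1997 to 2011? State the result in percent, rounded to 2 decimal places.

Real GDP 1997 = Nominal GDP 1997 = 34.40·930 + 17.17·352 + 45.33·739 = 71534.71.
Real GDP 2011 (at 1997 prices) = 34.40·1117 + 17.17·372 + 45.33·574 = 70831.46.
Real growth = 70831.46/71534.71 − 1 = -0.0098.

-0.98%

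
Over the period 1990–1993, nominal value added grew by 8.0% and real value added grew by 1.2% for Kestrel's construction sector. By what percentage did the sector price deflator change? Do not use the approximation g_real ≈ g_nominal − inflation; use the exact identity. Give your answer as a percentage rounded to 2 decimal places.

(1 + g_nom) = (1 + g_real)(1 + π), so π = 1.0800 / 1.0120 − 1 = 0.06719.

6.72%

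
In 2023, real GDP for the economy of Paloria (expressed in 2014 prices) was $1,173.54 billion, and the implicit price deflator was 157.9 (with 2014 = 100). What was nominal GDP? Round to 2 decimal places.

Nominal GDP = Real × (implicit price deflator/100) = 1173.54 × 1.579 = 1853.02.

$1,853.02 billion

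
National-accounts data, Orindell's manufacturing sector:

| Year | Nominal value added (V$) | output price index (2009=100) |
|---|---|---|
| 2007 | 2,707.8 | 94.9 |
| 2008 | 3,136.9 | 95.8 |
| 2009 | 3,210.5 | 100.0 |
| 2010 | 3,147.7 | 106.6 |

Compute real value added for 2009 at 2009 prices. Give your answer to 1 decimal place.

Real value added 2009 = 3210.5 / 1.000 = 3210.50.

V$3,210.5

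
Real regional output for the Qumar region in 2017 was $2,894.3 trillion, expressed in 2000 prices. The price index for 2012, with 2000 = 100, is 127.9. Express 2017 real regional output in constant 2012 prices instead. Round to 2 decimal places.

$3,701.81 trillion

Real regional output in 2012 prices = Real regional output in 2000 prices × (P_2012/P_2000) = 2894.3 × 1.279 = 3701.81.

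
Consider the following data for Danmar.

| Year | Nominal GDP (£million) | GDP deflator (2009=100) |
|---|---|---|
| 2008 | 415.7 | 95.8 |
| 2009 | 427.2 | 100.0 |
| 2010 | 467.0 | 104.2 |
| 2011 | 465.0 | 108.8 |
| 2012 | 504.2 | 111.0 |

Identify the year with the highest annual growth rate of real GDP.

2009: real = 427.2/1.000 = 427.20; growth vs 2008 (433.92) = -1.55%.
2010: real = 467.0/1.042 = 448.18; growth vs 2009 (427.20) = 4.91%.
2011: real = 465.0/1.088 = 427.39; growth vs 2010 (448.18) = -4.64%.
2012: real = 504.2/1.110 = 454.23; growth vs 2011 (427.39) = 6.28%.

2012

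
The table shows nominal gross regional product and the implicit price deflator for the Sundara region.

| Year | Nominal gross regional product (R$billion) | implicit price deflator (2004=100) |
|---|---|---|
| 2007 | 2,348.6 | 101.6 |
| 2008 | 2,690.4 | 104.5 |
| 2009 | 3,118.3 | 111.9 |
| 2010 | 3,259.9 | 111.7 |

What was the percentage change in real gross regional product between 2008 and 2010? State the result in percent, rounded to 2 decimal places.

Real gross regional product 2008 = 2690.4/1.045 = 2574.55.
Real gross regional product 2010 = 3259.9/1.117 = 2918.44.
Change = 2918.44/2574.55 − 1 = 0.1336.

13.36%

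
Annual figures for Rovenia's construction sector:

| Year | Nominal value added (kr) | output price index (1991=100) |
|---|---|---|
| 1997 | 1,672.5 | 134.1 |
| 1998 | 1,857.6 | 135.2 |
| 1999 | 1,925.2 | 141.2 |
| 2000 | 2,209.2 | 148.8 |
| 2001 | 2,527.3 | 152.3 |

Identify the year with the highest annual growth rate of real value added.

1998: real = 1857.6/1.352 = 1373.96; growth vs 1997 (1247.20) = 10.16%.
1999: real = 1925.2/1.412 = 1363.46; growth vs 1998 (1373.96) = -0.76%.
2000: real = 2209.2/1.488 = 1484.68; growth vs 1999 (1363.46) = 8.89%.
2001: real = 2527.3/1.523 = 1659.42; growth vs 2000 (1484.68) = 11.77%.

2001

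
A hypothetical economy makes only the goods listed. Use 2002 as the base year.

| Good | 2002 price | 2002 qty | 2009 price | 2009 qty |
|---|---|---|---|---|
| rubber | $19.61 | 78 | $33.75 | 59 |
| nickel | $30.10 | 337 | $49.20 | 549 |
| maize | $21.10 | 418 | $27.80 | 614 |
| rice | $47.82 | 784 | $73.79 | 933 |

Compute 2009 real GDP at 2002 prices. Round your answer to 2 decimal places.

$75253.35

Real GDP 2009 = Σ (p_2002 × q_2009) = 19.61·59 + 30.10·549 + 21.10·614 + 47.82·933 = 75253.35.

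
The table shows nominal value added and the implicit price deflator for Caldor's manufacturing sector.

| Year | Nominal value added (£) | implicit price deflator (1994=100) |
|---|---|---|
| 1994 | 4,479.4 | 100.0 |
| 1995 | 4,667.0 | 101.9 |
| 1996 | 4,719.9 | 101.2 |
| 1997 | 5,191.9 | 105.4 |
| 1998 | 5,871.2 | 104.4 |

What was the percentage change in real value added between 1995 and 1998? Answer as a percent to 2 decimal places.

Real value added 1995 = 4667.0/1.019 = 4579.98.
Real value added 1998 = 5871.2/1.044 = 5623.75.
Change = 5623.75/4579.98 − 1 = 0.2279.

22.79%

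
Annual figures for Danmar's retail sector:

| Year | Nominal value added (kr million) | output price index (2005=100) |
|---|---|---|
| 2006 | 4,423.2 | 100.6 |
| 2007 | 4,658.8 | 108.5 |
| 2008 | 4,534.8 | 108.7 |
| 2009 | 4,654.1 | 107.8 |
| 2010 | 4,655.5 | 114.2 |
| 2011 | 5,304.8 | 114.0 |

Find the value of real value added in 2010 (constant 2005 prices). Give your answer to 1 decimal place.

Real value added 2010 = 4655.5 / 1.142 = 4076.62.

kr 4,076.6 million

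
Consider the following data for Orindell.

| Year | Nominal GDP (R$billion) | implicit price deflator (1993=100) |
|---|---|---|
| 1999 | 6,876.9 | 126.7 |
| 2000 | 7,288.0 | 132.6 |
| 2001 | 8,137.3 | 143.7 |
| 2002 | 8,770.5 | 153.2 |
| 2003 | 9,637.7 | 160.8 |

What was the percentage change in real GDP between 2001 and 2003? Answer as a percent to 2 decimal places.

Real GDP 2001 = 8137.3/1.437 = 5662.70.
Real GDP 2003 = 9637.7/1.608 = 5993.59.
Change = 5993.59/5662.70 − 1 = 0.0584.

5.84%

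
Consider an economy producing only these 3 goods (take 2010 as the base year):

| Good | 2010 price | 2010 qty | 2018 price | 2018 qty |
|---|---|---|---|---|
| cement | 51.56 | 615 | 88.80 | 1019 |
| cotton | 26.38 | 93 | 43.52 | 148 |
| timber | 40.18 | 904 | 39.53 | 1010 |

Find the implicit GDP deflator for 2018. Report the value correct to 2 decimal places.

141.05

Nominal GDP 2018 = 88.80·1019 + 43.52·148 + 39.53·1010 = 136853.46.
Real GDP 2018 (at 2010 prices) = 51.56·1019 + 26.38·148 + 40.18·1010 = 97025.68.
Deflator = Nominal/Real × 100 = 136853.46/97025.68 × 100 = 141.049.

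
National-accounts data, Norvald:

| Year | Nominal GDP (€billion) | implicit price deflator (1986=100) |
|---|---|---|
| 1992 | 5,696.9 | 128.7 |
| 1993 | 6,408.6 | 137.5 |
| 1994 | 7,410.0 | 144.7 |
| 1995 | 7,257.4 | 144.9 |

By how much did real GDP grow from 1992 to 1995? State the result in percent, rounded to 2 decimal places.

Real GDP 1992 = 5696.9/1.287 = 4426.50.
Real GDP 1995 = 7257.4/1.449 = 5008.56.
Change = 5008.56/4426.50 − 1 = 0.1315.

13.15%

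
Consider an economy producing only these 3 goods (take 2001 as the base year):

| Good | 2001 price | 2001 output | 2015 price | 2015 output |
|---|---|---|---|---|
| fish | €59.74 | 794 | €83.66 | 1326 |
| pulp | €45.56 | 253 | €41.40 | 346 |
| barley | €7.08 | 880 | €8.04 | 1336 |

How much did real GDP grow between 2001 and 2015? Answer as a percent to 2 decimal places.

Real GDP 2001 = Nominal GDP 2001 = 59.74·794 + 45.56·253 + 7.08·880 = 65190.64.
Real GDP 2015 (at 2001 prices) = 59.74·1326 + 45.56·346 + 7.08·1336 = 104437.88.
Real growth = 104437.88/65190.64 − 1 = 0.6020.

60.20%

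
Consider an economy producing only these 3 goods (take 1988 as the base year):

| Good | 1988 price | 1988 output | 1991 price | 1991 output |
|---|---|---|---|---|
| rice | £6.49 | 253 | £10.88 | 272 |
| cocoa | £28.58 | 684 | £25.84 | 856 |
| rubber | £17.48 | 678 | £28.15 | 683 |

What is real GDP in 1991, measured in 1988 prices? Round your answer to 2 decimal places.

Real GDP 1991 = Σ (p_1988 × q_1991) = 6.49·272 + 28.58·856 + 17.48·683 = 38168.60.

£38168.60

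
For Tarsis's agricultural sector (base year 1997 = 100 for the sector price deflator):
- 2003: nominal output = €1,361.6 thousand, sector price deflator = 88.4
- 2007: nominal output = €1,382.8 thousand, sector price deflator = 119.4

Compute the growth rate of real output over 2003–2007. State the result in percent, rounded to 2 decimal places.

Deflate each year: 2003 → 1361.6/0.884 = 1540.27; 2007 → 1382.8/1.194 = 1158.12.
So real output changed by 1158.12/1540.27 − 1 = -0.2481, i.e. -24.81%.

-24.81%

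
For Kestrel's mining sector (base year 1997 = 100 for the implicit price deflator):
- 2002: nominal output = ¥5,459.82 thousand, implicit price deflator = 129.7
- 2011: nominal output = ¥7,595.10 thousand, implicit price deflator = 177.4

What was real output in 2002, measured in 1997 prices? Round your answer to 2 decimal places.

Real output = Nominal / (implicit price deflator/100) = 5459.82 / 1.297 = 4209.58.

¥4,209.58 thousand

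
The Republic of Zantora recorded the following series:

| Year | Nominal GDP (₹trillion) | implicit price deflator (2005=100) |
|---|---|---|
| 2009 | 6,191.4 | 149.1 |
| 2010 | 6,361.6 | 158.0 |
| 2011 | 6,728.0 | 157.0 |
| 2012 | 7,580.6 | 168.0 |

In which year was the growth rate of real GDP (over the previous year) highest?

2010: real = 6361.6/1.580 = 4026.33; growth vs 2009 (4152.52) = -3.04%.
2011: real = 6728.0/1.570 = 4285.35; growth vs 2010 (4026.33) = 6.43%.
2012: real = 7580.6/1.680 = 4512.26; growth vs 2011 (4285.35) = 5.30%.

2011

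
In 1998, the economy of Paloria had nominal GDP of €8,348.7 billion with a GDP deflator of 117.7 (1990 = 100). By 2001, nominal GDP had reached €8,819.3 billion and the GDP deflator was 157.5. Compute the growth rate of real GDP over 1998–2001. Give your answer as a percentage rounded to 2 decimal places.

Deflate each year: 1998 → 8348.7/1.177 = 7093.20; 2001 → 8819.3/1.575 = 5599.56.
So real GDP changed by 5599.56/7093.20 − 1 = -0.2106, i.e. -21.06%.

-21.06%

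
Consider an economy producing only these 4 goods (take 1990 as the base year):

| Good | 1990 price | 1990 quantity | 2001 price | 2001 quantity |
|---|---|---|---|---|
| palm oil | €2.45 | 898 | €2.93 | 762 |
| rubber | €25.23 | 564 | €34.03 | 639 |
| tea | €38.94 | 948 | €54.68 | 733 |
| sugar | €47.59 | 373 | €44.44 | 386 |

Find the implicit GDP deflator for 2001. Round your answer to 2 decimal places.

125.13

Nominal GDP 2001 = 2.93·762 + 34.03·639 + 54.68·733 + 44.44·386 = 81212.11.
Real GDP 2001 (at 1990 prices) = 2.45·762 + 25.23·639 + 38.94·733 + 47.59·386 = 64901.63.
Deflator = Nominal/Real × 100 = 81212.11/64901.63 × 100 = 125.131.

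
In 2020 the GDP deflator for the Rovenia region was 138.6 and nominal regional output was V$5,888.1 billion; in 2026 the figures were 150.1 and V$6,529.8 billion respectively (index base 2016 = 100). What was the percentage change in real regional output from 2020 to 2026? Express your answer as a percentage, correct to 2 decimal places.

2.40%

Deflate each year: 2020 → 5888.1/1.386 = 4248.27; 2026 → 6529.8/1.501 = 4350.30.
So real regional output changed by 4350.30/4248.27 − 1 = 0.0240, i.e. 2.40%.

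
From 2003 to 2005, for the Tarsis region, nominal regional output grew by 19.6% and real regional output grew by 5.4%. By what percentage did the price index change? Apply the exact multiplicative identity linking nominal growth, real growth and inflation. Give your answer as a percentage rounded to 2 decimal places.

13.47%

(1 + g_nom) = (1 + g_real)(1 + π), so π = 1.1960 / 1.0540 − 1 = 0.13472.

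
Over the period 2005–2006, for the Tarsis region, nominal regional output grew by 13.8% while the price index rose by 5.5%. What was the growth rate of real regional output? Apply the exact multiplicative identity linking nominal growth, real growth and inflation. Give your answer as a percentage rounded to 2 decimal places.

(1 + g_nom) = (1 + g_real)(1 + π), so g_real = 1.1380 / 1.0550 − 1 = 0.07867.

7.87%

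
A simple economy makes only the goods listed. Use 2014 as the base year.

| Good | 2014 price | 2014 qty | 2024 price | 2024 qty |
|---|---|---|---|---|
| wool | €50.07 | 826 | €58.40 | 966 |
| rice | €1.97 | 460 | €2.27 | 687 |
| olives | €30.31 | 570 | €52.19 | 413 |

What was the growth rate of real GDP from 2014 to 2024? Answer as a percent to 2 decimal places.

4.53%

Real GDP 2014 = Nominal GDP 2014 = 50.07·826 + 1.97·460 + 30.31·570 = 59540.72.
Real GDP 2024 (at 2014 prices) = 50.07·966 + 1.97·687 + 30.31·413 = 62239.04.
Real growth = 62239.04/59540.72 − 1 = 0.0453.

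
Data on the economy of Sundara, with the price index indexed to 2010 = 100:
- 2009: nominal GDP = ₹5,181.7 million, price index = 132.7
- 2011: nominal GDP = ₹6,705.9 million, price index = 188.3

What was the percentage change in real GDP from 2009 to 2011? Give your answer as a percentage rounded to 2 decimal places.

Deflate each year: 2009 → 5181.7/1.327 = 3904.82; 2011 → 6705.9/1.883 = 3561.29.
So real GDP changed by 3561.29/3904.82 − 1 = -0.0880, i.e. -8.80%.

-8.80%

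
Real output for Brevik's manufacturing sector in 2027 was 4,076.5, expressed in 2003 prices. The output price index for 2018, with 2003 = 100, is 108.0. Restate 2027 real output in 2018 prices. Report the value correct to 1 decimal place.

4,402.6

Real output in 2018 prices = Real output in 2003 prices × (P_2018/P_2003) = 4076.5 × 1.080 = 4402.62.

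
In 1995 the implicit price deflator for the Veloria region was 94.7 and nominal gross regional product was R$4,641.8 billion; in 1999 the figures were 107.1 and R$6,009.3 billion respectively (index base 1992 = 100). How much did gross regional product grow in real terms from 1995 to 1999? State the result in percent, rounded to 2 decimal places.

Deflate each year: 1995 → 4641.8/0.947 = 4901.58; 1999 → 6009.3/1.071 = 5610.92.
So real gross regional product changed by 5610.92/4901.58 − 1 = 0.1447, i.e. 14.47%.

14.47%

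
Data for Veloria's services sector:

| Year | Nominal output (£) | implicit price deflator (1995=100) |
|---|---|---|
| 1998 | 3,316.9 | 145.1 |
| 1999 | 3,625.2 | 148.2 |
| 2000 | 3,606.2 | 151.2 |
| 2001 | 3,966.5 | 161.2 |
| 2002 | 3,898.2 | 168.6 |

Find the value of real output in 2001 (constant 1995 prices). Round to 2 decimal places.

Real output 2001 = 3966.5 / 1.612 = 2460.61.

£2,460.61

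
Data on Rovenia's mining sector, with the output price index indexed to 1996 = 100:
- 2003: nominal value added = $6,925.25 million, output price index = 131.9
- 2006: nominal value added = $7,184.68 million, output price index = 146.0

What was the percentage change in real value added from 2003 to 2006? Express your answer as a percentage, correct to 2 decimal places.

-6.27%

Real value added 2003 = 6925.25 / 1.319 = 5250.38.
Real value added 2006 = 7184.68 / 1.460 = 4921.01.
Real growth = 4921.01 / 5250.38 − 1 = -0.0627.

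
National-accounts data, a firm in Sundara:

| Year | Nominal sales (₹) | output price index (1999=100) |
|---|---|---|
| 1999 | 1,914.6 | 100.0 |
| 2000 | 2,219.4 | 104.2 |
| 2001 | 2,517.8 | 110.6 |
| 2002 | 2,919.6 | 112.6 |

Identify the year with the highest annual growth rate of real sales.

2002

2000: real = 2219.4/1.042 = 2129.94; growth vs 1999 (1914.60) = 11.25%.
2001: real = 2517.8/1.106 = 2276.49; growth vs 2000 (2129.94) = 6.88%.
2002: real = 2919.6/1.126 = 2592.90; growth vs 2001 (2276.49) = 13.90%.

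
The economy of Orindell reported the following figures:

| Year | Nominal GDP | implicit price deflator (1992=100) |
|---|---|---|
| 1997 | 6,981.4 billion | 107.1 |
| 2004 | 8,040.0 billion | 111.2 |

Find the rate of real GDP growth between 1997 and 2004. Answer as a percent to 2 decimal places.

Deflate each year: 1997 → 6981.4/1.071 = 6518.58; 2004 → 8040.0/1.112 = 7230.22.
So real GDP changed by 7230.22/6518.58 − 1 = 0.1092, i.e. 10.92%.

10.92%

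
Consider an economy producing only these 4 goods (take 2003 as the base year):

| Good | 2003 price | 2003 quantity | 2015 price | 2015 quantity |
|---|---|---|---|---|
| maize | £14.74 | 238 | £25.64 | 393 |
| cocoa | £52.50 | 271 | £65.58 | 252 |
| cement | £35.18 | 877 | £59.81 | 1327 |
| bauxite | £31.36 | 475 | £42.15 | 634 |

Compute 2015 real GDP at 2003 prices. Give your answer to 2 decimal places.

Real GDP 2015 = Σ (p_2003 × q_2015) = 14.74·393 + 52.50·252 + 35.18·1327 + 31.36·634 = 85588.92.

£85588.92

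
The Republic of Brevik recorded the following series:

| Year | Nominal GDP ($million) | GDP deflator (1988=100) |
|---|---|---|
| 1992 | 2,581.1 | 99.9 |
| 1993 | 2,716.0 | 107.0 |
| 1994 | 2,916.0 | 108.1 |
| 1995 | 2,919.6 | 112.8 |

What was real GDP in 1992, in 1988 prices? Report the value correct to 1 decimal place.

$2,583.7 million

Real GDP 1992 = 2581.1 / 0.999 = 2583.68.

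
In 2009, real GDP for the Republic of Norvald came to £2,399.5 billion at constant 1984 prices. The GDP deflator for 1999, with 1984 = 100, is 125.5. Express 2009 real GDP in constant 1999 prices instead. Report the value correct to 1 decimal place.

Real GDP in 1999 prices = Real GDP in 1984 prices × (P_1999/P_1984) = 2399.5 × 1.255 = 3011.37.

£3,011.4 billion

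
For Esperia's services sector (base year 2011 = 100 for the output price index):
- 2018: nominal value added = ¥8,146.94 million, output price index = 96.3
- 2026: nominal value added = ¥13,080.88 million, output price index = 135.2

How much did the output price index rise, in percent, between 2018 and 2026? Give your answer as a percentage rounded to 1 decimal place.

Price-level change = 135.2 / 96.3 − 1 = 0.4039.

40.4%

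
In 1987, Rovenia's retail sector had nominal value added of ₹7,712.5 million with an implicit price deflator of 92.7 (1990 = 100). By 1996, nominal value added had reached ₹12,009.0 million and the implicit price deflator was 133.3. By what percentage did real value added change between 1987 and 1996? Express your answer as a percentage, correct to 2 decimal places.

Real value added 1987 = 7712.5 / 0.927 = 8319.85.
Real value added 1996 = 12009.0 / 1.333 = 9009.00.
Real growth = 9009.00 / 8319.85 − 1 = 0.0828.

8.28%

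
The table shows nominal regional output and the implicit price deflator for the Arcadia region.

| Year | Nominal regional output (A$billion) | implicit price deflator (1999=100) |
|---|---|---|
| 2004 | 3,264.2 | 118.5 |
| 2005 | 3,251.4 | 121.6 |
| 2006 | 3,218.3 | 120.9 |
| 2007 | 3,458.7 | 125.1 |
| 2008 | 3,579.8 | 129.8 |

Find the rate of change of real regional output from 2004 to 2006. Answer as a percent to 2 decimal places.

Real regional output 2004 = 3264.2/1.185 = 2754.60.
Real regional output 2006 = 3218.3/1.209 = 2661.95.
Change = 2661.95/2754.60 − 1 = -0.0336.

-3.36%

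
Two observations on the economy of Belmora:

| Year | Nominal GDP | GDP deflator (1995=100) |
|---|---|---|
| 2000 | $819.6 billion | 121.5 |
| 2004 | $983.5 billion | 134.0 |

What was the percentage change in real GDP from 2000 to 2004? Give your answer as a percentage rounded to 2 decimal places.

8.80%

Deflate each year: 2000 → 819.6/1.215 = 674.57; 2004 → 983.5/1.340 = 733.96.
So real GDP changed by 733.96/674.57 − 1 = 0.0880, i.e. 8.80%.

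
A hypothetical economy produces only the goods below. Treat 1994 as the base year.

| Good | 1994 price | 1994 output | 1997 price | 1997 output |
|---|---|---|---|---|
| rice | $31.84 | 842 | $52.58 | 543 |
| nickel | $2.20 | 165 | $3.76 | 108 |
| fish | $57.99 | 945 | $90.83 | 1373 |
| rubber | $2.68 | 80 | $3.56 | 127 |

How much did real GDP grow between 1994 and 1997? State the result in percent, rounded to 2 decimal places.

18.62%

Real GDP 1994 = Nominal GDP 1994 = 31.84·842 + 2.20·165 + 57.99·945 + 2.68·80 = 82187.23.
Real GDP 1997 (at 1994 prices) = 31.84·543 + 2.20·108 + 57.99·1373 + 2.68·127 = 97487.35.
Real growth = 97487.35/82187.23 − 1 = 0.1862.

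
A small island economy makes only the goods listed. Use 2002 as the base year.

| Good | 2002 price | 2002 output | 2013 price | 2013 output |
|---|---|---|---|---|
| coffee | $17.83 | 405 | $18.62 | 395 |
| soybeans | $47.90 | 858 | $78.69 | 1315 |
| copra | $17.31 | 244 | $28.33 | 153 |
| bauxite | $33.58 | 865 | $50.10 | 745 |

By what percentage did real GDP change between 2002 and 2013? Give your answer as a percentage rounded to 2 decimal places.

Real GDP 2002 = Nominal GDP 2002 = 17.83·405 + 47.90·858 + 17.31·244 + 33.58·865 = 81589.69.
Real GDP 2013 (at 2002 prices) = 17.83·395 + 47.90·1315 + 17.31·153 + 33.58·745 = 97696.88.
Real growth = 97696.88/81589.69 − 1 = 0.1974.

19.74%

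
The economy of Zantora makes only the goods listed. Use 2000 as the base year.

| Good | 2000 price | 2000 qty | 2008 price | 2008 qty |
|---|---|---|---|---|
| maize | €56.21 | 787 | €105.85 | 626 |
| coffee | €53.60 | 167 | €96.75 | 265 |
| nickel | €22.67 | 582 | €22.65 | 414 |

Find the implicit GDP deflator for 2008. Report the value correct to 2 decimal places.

Nominal GDP 2008 = 105.85·626 + 96.75·265 + 22.65·414 = 101277.95.
Real GDP 2008 (at 2000 prices) = 56.21·626 + 53.60·265 + 22.67·414 = 58776.84.
Deflator = Nominal/Real × 100 = 101277.95/58776.84 × 100 = 172.309.

172.31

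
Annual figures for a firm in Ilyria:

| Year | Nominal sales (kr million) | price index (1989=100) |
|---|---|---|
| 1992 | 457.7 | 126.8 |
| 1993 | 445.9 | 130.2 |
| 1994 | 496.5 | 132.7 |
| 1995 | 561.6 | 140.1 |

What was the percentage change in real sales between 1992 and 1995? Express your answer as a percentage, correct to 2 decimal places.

Real sales 1992 = 457.7/1.268 = 360.96.
Real sales 1995 = 561.6/1.401 = 400.86.
Change = 400.86/360.96 − 1 = 0.1105.

11.05%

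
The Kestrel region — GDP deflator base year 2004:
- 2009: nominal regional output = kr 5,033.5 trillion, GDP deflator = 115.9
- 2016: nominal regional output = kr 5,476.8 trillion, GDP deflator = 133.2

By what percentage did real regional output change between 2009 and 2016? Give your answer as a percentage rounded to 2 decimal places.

-5.32%

Deflate each year: 2009 → 5033.5/1.159 = 4342.97; 2016 → 5476.8/1.332 = 4111.71.
So real regional output changed by 4111.71/4342.97 − 1 = -0.0532, i.e. -5.32%.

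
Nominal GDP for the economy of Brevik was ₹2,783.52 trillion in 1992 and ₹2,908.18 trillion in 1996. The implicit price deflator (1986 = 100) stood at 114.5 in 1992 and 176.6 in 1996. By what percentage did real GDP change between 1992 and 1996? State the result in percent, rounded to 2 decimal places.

-32.26%

Deflate each year: 1992 → 2783.52/1.145 = 2431.02; 1996 → 2908.18/1.766 = 1646.76.
So real GDP changed by 1646.76/2431.02 − 1 = -0.3226, i.e. -32.26%.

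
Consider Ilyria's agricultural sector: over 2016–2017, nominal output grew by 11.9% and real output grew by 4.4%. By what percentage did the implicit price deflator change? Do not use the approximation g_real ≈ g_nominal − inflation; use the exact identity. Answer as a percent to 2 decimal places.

(1 + g_nom) = (1 + g_real)(1 + π), so π = 1.1190 / 1.0440 − 1 = 0.07184.

7.18%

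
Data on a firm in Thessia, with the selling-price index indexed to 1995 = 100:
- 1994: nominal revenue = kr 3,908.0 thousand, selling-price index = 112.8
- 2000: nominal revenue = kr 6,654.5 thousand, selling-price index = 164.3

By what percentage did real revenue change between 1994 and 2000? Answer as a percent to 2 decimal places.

16.90%

Real revenue 1994 = 3908.0 / 1.128 = 3464.54.
Real revenue 2000 = 6654.5 / 1.643 = 4050.21.
Real growth = 4050.21 / 3464.54 − 1 = 0.1690.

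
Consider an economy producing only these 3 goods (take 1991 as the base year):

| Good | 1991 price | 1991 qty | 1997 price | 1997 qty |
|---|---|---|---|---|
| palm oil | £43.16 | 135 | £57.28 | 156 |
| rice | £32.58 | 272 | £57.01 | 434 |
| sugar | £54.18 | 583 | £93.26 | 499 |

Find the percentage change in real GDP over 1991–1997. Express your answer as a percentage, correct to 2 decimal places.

Real GDP 1991 = Nominal GDP 1991 = 43.16·135 + 32.58·272 + 54.18·583 = 46275.30.
Real GDP 1997 (at 1991 prices) = 43.16·156 + 32.58·434 + 54.18·499 = 47908.50.
Real growth = 47908.50/46275.30 − 1 = 0.0353.

3.53%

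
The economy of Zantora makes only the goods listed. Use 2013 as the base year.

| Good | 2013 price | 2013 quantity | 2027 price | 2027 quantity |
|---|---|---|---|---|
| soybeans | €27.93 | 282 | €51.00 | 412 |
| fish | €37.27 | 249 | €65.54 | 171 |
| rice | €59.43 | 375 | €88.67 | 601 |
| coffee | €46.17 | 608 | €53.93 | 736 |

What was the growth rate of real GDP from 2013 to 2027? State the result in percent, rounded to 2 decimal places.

29.72%

Real GDP 2013 = Nominal GDP 2013 = 27.93·282 + 37.27·249 + 59.43·375 + 46.17·608 = 67514.10.
Real GDP 2027 (at 2013 prices) = 27.93·412 + 37.27·171 + 59.43·601 + 46.17·736 = 87578.88.
Real growth = 87578.88/67514.10 − 1 = 0.2972.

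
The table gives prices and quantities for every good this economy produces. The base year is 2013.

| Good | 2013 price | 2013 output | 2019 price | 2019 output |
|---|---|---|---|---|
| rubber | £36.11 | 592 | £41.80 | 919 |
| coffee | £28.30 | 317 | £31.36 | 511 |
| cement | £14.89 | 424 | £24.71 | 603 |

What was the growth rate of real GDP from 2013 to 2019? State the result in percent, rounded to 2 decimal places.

Real GDP 2013 = Nominal GDP 2013 = 36.11·592 + 28.30·317 + 14.89·424 = 36661.58.
Real GDP 2019 (at 2013 prices) = 36.11·919 + 28.30·511 + 14.89·603 = 56625.06.
Real growth = 56625.06/36661.58 − 1 = 0.5445.

54.45%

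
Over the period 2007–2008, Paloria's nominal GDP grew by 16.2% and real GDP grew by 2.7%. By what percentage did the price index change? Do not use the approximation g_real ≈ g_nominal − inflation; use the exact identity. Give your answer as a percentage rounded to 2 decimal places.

(1 + g_nom) = (1 + g_real)(1 + π), so π = 1.1620 / 1.0270 − 1 = 0.13145.

13.15%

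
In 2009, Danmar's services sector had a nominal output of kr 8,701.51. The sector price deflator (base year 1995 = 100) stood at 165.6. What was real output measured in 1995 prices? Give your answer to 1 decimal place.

kr 5,254.5

Real output = Nominal / (sector price deflator/100) = 8701.51 / 1.656 = 5254.54.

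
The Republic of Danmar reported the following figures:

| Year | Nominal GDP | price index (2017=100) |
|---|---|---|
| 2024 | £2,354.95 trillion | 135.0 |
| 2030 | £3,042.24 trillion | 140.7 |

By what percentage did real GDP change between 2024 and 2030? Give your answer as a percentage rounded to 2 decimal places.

Deflate each year: 2024 → 2354.95/1.350 = 1744.41; 2030 → 3042.24/1.407 = 2162.22.
So real GDP changed by 2162.22/1744.41 − 1 = 0.2395, i.e. 23.95%.

23.95%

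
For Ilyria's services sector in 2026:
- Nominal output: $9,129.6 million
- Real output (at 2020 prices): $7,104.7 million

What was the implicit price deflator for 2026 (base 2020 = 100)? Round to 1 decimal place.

128.5

implicit price deflator = (Nominal / Real) × 100 = 9129.6 / 7104.7 × 100 = 128.50.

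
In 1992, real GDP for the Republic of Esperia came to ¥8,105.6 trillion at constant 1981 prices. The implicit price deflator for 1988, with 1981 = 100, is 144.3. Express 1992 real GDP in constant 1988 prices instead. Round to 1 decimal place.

Real GDP in 1988 prices = Real GDP in 1981 prices × (P_1988/P_1981) = 8105.6 × 1.443 = 11696.38.

¥11,696.4 trillion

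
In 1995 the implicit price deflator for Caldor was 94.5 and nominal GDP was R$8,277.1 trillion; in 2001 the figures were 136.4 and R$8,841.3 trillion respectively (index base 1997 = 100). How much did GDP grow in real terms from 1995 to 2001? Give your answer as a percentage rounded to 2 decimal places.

Deflate each year: 1995 → 8277.1/0.945 = 8758.84; 2001 → 8841.3/1.364 = 6481.89.
So real GDP changed by 6481.89/8758.84 − 1 = -0.2600, i.e. -26.00%.

-26.00%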